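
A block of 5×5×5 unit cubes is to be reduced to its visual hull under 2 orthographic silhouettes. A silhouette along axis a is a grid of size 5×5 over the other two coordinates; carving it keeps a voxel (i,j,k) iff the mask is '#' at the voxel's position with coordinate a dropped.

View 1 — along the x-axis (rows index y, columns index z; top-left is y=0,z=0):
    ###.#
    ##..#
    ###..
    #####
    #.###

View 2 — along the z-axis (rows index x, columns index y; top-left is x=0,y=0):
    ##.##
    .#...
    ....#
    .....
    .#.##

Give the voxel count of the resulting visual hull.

|visual hull| = 35

full grid |V| = 125
step 1: project along x, AND mask (19/25) → |grid| = 95
step 2: project along z, AND mask (9/25) → |grid| = 35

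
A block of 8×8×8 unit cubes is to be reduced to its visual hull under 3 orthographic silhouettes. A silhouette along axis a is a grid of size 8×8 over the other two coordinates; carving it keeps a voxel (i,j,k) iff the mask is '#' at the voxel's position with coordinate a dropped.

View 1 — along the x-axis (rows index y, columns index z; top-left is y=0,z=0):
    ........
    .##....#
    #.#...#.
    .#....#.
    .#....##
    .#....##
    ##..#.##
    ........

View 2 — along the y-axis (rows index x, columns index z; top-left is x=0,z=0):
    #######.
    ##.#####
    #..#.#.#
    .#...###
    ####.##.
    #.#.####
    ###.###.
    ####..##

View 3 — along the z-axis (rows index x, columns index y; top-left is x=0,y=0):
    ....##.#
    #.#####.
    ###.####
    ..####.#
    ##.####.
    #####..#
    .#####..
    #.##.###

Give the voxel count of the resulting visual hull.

start: 8×8×8 = 512 voxels
V1 x: intersect with YZ mask (19 set) -- 152 left
V2 y: intersect with XZ mask (46 set) -- 113 left
V3 z: intersect with XY mask (44 set) -- 76 left

remaining voxels: 76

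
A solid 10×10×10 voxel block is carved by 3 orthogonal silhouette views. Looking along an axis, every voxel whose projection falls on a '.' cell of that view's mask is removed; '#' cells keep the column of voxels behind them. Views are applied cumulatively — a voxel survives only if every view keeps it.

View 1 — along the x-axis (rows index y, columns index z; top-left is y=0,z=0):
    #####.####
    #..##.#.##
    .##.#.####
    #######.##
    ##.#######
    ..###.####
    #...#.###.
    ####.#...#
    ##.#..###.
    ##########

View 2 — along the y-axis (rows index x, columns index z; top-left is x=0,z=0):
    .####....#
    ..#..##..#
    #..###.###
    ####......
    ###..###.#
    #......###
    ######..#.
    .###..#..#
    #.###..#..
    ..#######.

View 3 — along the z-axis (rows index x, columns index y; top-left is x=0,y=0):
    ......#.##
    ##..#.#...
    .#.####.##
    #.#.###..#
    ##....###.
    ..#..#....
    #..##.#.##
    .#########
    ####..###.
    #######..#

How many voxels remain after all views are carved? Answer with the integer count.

start: 10×10×10 = 1000 voxels
carve view 1 (along x, YZ-mask fill 74/100): 740 voxels remain
carve view 2 (along y, XZ-mask fill 55/100): 402 voxels remain
carve view 3 (along z, XY-mask fill 57/100): 232 voxels remain

remaining voxels: 232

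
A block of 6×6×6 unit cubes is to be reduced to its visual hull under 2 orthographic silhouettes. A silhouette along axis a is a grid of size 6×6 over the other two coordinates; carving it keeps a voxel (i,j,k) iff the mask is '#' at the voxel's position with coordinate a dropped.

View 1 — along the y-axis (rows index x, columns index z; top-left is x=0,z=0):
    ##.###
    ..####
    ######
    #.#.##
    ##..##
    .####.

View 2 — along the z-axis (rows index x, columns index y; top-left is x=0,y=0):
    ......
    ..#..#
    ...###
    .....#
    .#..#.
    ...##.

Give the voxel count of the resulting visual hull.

remaining voxels: 46

initial block: 6^3 = 216
[1] y-view keeps 27 columns → grid now 162
[2] z-view keeps 10 columns → grid now 46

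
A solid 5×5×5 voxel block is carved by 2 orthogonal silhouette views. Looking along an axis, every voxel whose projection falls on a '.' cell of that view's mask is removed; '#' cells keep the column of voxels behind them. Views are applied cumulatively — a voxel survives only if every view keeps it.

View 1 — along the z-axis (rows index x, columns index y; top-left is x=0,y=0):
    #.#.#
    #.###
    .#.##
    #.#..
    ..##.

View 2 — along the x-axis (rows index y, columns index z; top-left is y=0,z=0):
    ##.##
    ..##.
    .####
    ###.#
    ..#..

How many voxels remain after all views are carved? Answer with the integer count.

start: 5×5×5 = 125 voxels
V1 z: intersect with XY mask (14 set) -- 70 left
V2 x: intersect with YZ mask (15 set) -- 45 left

remaining voxels: 45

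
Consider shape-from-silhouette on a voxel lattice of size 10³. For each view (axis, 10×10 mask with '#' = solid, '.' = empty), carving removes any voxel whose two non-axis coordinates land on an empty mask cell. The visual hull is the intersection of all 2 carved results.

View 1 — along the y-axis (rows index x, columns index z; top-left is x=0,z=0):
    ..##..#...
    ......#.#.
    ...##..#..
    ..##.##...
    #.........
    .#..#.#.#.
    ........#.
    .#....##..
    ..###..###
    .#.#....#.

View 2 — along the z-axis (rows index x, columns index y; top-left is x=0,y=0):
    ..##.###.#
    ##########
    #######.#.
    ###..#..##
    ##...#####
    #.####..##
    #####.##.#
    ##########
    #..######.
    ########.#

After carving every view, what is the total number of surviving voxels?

228 voxels

full grid |V| = 1000
step 1: project along y, AND mask (30/100) → |grid| = 300
step 2: project along z, AND mask (78/100) → |grid| = 228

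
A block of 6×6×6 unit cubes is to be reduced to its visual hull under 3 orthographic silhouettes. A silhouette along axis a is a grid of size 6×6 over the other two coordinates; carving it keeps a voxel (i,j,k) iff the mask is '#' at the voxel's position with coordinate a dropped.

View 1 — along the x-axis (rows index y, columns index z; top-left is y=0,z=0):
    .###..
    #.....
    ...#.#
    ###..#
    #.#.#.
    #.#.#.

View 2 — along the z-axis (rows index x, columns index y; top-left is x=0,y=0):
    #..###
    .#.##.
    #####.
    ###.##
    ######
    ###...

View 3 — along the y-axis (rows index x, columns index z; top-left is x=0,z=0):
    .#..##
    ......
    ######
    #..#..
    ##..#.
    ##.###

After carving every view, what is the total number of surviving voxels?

full grid |V| = 216
V1 x: intersect with YZ mask (16 set) -- 96 left
V2 z: intersect with XY mask (26 set) -- 68 left
V3 y: intersect with XZ mask (19 set) -- 36 left

|visual hull| = 36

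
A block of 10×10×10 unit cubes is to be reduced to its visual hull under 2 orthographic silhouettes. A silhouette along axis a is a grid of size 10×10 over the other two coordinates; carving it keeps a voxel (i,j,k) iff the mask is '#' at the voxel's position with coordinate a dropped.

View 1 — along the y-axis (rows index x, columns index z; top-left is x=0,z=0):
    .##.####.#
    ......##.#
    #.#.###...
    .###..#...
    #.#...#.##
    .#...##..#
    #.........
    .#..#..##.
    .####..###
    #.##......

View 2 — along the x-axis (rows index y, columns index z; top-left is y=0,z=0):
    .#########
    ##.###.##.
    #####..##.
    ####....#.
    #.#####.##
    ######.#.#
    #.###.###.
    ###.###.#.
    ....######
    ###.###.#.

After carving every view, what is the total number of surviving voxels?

full grid |V| = 1000
V1 y: intersect with XZ mask (43 set) -- 430 left
V2 x: intersect with YZ mask (71 set) -- 300 left

voxel count = 300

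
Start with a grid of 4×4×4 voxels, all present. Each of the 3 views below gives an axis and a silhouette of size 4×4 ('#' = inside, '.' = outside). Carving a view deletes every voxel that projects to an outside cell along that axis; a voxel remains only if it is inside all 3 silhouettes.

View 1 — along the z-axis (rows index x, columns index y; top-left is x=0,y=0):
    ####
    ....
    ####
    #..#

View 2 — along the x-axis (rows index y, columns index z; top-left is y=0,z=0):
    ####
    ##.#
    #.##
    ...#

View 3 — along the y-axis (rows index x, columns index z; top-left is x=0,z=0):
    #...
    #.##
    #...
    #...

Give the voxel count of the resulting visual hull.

start: 4×4×4 = 64 voxels
carve view 1 (along z, XY-mask fill 10/16): 40 voxels remain
carve view 2 (along x, YZ-mask fill 11/16): 27 voxels remain
carve view 3 (along y, XZ-mask fill 6/16): 7 voxels remain

remaining voxels: 7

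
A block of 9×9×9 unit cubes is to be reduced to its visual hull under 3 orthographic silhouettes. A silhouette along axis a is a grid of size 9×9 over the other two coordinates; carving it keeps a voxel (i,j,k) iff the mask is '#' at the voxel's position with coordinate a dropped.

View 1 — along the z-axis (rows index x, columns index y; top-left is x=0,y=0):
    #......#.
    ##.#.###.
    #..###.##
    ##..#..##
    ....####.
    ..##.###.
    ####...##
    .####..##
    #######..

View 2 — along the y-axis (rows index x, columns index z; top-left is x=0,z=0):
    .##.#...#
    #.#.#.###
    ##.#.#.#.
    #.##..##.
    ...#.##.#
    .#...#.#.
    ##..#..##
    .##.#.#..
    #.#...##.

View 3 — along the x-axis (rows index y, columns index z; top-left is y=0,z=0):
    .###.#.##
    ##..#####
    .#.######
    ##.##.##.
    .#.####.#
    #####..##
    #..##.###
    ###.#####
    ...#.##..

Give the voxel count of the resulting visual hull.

voxel count = 148

start: 9×9×9 = 729 voxels
carve view 1 (along z, XY-mask fill 47/81): 423 voxels remain
carve view 2 (along y, XZ-mask fill 40/81): 212 voxels remain
carve view 3 (along x, YZ-mask fill 56/81): 148 voxels remain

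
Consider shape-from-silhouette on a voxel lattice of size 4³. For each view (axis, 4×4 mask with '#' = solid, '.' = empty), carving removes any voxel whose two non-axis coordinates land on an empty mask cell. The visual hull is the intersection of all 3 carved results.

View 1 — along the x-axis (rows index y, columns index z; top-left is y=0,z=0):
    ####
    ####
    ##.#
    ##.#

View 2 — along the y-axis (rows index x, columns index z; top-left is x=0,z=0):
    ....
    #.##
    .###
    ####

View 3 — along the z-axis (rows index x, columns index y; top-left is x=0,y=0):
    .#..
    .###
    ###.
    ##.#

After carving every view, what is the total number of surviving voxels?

remaining voxels: 26

before carving: 64 voxels (4×4×4)
carve view 1 (along x, YZ-mask fill 14/16): 56 voxels remain
carve view 2 (along y, XZ-mask fill 10/16): 34 voxels remain
carve view 3 (along z, XY-mask fill 10/16): 26 voxels remain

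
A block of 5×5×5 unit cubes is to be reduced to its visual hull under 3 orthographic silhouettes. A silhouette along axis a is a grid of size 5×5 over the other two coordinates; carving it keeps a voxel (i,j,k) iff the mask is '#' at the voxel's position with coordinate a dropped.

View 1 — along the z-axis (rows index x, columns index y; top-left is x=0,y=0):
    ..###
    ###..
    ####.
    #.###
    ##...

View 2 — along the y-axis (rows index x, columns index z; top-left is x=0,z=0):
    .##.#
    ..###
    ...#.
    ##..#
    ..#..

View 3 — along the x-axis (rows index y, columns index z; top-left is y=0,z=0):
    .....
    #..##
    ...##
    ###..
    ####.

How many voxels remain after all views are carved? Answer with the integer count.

16 voxels

full grid |V| = 125
  1. axis=2 (XY plane), |mask|=16  ⇒  voxels=80
  2. axis=1 (XZ plane), |mask|=11  ⇒  voxels=36
  3. axis=0 (YZ plane), |mask|=12  ⇒  voxels=16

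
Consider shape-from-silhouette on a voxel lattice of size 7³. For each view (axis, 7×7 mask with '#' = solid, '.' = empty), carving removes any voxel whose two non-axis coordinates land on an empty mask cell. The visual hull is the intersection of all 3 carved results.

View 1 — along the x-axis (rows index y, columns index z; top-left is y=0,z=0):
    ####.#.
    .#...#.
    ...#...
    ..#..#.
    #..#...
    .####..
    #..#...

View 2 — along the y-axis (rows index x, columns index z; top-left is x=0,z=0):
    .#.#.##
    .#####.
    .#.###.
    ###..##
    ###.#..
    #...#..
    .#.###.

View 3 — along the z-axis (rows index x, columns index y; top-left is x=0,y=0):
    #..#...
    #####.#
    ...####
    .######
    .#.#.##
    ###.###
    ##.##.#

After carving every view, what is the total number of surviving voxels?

47 voxels

full grid |V| = 343
V1 x: intersect with YZ mask (18 set) -- 126 left
V2 y: intersect with XZ mask (28 set) -- 76 left
V3 z: intersect with XY mask (33 set) -- 47 left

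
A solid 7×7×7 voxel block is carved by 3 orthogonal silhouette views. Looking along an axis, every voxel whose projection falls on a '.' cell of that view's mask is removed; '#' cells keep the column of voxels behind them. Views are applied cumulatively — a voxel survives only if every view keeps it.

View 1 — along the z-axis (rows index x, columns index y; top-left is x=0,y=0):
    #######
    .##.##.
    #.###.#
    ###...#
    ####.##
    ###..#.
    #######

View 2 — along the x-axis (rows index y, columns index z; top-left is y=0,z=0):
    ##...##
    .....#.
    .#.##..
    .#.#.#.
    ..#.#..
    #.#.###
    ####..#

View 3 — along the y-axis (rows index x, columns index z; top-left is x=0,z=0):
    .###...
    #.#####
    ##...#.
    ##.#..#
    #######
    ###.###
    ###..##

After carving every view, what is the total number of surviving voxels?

87 voxels

initial block: 7^3 = 343
step 1: project along z, AND mask (37/49) → |grid| = 259
step 2: project along x, AND mask (23/49) → |grid| = 121
step 3: project along y, AND mask (34/49) → |grid| = 87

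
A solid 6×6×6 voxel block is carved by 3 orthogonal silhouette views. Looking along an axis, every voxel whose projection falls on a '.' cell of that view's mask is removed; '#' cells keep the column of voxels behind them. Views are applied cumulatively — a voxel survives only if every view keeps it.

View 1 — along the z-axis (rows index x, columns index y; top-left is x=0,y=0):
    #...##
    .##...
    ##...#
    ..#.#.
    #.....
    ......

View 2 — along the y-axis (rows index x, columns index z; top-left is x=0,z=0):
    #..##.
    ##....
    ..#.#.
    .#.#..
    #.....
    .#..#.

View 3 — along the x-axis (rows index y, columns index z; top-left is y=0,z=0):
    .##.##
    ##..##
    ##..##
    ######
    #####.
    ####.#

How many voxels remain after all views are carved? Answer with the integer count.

full grid |V| = 216
V1 z: intersect with XY mask (11 set) -- 66 left
V2 y: intersect with XZ mask (12 set) -- 24 left
V3 x: intersect with YZ mask (28 set) -- 17 left

|visual hull| = 17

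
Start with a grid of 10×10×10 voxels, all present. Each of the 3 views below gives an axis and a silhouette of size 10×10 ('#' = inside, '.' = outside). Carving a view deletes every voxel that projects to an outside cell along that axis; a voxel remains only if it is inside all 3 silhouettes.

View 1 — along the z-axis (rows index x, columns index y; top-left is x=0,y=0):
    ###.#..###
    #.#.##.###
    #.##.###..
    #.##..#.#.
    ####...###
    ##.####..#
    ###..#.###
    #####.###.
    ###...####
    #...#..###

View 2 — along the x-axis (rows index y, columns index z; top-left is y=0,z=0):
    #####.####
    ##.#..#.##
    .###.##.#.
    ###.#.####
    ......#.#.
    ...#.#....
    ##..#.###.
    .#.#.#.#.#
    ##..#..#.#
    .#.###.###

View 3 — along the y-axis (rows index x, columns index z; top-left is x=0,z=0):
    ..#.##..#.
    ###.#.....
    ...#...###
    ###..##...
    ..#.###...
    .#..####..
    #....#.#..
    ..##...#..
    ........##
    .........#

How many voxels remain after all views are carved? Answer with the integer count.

voxel count = 128

before carving: 1000 voxels (10×10×10)
carve view 1 (along z, XY-mask fill 66/100): 660 voxels remain
carve view 2 (along x, YZ-mask fill 56/100): 391 voxels remain
carve view 3 (along y, XZ-mask fill 35/100): 128 voxels remain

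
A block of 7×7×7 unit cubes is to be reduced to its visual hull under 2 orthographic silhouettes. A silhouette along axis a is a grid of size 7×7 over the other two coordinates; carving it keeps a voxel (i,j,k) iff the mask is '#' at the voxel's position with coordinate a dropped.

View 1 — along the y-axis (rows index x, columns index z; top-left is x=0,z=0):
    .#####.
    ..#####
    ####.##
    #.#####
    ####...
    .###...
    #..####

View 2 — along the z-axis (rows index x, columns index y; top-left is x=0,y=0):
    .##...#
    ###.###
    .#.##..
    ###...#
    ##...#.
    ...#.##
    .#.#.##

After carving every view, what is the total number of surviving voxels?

voxel count = 128

initial block: 7^3 = 343
after view 1 [y-axis, 34 of 49 cells solid] → remaining = 238
after view 2 [z-axis, 26 of 49 cells solid] → remaining = 128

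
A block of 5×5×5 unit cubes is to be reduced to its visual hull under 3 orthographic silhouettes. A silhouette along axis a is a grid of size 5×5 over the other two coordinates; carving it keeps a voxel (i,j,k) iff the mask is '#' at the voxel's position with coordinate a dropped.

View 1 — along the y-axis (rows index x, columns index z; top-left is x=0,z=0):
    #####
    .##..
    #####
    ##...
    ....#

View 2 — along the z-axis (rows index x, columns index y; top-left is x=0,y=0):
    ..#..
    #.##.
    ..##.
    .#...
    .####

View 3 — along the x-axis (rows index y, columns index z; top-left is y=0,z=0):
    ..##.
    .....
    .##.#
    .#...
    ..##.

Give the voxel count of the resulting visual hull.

12 voxels

start: 5×5×5 = 125 voxels
  1. axis=1 (XZ plane), |mask|=15  ⇒  voxels=75
  2. axis=2 (XY plane), |mask|=11  ⇒  voxels=27
  3. axis=0 (YZ plane), |mask|=8  ⇒  voxels=12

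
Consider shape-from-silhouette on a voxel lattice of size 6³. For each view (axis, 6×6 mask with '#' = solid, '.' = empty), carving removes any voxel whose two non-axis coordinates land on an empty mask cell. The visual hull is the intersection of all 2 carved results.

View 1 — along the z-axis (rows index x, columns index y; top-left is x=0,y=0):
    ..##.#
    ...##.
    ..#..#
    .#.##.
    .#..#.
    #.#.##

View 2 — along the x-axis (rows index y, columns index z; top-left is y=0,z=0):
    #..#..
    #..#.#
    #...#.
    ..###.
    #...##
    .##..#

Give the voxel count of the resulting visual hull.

44 voxels

initial block: 6^3 = 216
step 1: project along z, AND mask (16/36) → |grid| = 96
step 2: project along x, AND mask (16/36) → |grid| = 44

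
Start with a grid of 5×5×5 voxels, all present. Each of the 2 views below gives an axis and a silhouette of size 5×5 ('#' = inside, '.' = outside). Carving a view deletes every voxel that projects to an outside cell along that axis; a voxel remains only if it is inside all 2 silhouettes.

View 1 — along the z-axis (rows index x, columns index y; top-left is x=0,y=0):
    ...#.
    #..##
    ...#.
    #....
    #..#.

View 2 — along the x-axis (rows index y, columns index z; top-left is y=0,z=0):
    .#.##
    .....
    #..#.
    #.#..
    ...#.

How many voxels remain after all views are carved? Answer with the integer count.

|visual hull| = 18

full grid |V| = 125
[1] z-view keeps 8 columns → grid now 40
[2] x-view keeps 8 columns → grid now 18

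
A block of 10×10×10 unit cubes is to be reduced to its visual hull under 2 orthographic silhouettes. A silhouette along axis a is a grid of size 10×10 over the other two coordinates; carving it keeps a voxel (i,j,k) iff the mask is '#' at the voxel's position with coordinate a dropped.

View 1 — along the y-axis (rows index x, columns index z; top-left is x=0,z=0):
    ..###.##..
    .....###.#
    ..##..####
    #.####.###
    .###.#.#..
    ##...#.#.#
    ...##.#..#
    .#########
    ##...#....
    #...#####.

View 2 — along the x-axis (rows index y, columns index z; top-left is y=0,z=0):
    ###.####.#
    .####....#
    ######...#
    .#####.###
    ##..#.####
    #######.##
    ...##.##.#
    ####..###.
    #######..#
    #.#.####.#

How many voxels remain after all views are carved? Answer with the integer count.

|visual hull| = 389

before carving: 1000 voxels (10×10×10)
step 1: project along y, AND mask (55/100) → |grid| = 550
step 2: project along x, AND mask (71/100) → |grid| = 389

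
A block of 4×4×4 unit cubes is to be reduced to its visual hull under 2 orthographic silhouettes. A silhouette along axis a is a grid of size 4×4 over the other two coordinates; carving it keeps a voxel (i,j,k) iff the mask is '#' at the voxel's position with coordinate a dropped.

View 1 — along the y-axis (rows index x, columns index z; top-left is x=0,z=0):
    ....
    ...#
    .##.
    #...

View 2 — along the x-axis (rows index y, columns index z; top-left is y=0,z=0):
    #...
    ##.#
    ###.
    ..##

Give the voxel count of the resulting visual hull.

|visual hull| = 9

before carving: 64 voxels (4×4×4)
carve view 1 (along y, XZ-mask fill 4/16): 16 voxels remain
carve view 2 (along x, YZ-mask fill 9/16): 9 voxels remain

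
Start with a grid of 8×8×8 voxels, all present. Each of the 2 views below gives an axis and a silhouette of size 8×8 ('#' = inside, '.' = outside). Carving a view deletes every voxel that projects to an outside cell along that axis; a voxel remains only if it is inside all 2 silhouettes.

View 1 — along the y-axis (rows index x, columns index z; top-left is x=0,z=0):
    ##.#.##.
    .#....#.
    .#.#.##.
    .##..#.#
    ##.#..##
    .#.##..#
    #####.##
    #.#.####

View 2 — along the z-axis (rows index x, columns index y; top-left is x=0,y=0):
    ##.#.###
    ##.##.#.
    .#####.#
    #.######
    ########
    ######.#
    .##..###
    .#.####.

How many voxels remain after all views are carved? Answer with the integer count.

voxel count = 225

before carving: 512 voxels (8×8×8)
  1. axis=1 (XZ plane), |mask|=37  ⇒  voxels=296
  2. axis=2 (XY plane), |mask|=49  ⇒  voxels=225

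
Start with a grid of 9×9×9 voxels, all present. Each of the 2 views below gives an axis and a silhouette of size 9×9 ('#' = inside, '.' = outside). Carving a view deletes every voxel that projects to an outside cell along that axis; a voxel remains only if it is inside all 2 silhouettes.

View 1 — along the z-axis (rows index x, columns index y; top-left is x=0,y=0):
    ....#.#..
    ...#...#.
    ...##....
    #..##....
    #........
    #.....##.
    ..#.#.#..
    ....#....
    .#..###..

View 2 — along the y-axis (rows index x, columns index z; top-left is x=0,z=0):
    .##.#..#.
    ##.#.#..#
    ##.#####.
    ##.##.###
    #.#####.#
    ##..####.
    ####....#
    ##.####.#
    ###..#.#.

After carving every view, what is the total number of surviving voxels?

full grid |V| = 729
V1 z: intersect with XY mask (21 set) -- 189 left
V2 y: intersect with XZ mask (53 set) -- 120 left

120 voxels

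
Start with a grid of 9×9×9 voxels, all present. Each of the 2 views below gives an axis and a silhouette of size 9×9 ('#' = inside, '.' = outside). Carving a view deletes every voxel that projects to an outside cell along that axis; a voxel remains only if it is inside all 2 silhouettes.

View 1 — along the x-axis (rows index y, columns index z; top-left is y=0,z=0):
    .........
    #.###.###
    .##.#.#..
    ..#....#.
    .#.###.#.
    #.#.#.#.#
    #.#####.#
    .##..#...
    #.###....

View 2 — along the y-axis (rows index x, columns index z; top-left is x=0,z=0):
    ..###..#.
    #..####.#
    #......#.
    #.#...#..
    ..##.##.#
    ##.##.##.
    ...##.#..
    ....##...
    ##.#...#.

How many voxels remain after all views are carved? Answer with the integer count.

remaining voxels: 148

start: 9×9×9 = 729 voxels
V1 x: intersect with YZ mask (37 set) -- 333 left
V2 y: intersect with XZ mask (35 set) -- 148 left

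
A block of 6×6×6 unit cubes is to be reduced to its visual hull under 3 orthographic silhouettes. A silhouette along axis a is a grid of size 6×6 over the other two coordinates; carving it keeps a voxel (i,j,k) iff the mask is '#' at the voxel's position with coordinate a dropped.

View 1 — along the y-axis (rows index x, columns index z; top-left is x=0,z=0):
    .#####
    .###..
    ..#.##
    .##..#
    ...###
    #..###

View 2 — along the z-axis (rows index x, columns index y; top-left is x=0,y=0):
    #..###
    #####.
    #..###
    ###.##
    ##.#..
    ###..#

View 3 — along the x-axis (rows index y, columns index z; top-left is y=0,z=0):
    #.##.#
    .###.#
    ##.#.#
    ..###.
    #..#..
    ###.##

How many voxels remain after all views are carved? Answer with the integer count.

start: 6×6×6 = 216 voxels
  1. axis=1 (XZ plane), |mask|=21  ⇒  voxels=126
  2. axis=2 (XY plane), |mask|=25  ⇒  voxels=87
  3. axis=0 (YZ plane), |mask|=22  ⇒  voxels=55

55 voxels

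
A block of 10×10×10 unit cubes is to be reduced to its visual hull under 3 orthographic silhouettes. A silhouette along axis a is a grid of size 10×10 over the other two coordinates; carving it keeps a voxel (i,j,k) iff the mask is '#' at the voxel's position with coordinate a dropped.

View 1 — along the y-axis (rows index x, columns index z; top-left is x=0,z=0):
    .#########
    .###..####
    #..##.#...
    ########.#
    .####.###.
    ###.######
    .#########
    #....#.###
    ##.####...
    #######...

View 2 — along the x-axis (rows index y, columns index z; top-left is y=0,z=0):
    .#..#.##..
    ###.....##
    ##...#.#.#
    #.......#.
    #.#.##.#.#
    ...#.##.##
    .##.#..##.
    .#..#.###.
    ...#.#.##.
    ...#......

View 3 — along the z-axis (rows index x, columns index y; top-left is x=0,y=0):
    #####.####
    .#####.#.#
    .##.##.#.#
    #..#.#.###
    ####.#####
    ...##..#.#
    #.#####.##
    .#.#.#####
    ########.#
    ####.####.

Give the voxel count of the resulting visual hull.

205 voxels

initial block: 10^3 = 1000
after view 1 [y-axis, 72 of 100 cells solid] → remaining = 720
after view 2 [x-axis, 42 of 100 cells solid] → remaining = 298
after view 3 [z-axis, 73 of 100 cells solid] → remaining = 205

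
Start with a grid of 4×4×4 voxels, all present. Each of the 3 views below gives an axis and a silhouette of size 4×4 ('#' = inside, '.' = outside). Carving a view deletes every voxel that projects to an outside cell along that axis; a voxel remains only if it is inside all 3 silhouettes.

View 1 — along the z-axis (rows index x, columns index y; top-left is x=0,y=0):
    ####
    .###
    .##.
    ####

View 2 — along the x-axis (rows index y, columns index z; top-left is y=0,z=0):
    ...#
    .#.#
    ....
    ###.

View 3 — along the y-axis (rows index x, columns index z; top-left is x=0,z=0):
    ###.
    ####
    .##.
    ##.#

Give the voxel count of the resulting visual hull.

|visual hull| = 15

before carving: 64 voxels (4×4×4)
after view 1 [z-axis, 13 of 16 cells solid] → remaining = 52
after view 2 [x-axis, 6 of 16 cells solid] → remaining = 19
after view 3 [y-axis, 12 of 16 cells solid] → remaining = 15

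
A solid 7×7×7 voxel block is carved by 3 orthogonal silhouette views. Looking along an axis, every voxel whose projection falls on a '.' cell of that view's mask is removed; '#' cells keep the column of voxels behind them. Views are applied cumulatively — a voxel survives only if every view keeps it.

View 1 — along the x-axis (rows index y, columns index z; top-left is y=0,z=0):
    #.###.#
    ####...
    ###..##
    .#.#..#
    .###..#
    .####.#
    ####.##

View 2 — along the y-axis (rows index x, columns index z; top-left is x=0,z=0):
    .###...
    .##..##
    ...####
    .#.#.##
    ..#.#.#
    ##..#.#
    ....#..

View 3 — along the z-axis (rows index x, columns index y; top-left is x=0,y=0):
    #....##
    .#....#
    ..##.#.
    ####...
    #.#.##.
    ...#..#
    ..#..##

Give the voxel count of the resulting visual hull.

voxel count = 47

start: 7×7×7 = 343 voxels
after view 1 [x-axis, 32 of 49 cells solid] → remaining = 224
after view 2 [y-axis, 23 of 49 cells solid] → remaining = 108
after view 3 [z-axis, 21 of 49 cells solid] → remaining = 47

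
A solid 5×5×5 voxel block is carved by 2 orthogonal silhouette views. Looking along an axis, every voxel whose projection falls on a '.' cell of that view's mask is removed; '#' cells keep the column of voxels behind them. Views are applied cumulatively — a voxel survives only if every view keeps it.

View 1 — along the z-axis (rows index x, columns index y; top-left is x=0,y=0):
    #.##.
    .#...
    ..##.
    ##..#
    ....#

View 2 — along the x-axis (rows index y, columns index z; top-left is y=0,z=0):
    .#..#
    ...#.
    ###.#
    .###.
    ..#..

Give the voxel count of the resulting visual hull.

22 voxels

start: 5×5×5 = 125 voxels
[1] z-view keeps 10 columns → grid now 50
[2] x-view keeps 11 columns → grid now 22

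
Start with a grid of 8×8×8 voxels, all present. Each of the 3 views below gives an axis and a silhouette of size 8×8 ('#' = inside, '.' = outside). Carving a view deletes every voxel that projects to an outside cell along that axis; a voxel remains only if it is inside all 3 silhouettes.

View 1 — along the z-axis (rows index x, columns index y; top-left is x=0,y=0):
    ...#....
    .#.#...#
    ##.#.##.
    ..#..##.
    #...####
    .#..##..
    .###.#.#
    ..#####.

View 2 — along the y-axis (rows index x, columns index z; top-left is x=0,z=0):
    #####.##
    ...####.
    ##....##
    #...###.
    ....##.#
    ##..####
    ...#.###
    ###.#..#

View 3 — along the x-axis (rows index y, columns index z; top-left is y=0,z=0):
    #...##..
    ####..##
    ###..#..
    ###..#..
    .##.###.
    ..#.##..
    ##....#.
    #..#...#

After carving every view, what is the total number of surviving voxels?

voxel count = 61

initial block: 8^3 = 512
  1. axis=2 (XY plane), |mask|=30  ⇒  voxels=240
  2. axis=1 (XZ plane), |mask|=37  ⇒  voxels=129
  3. axis=0 (YZ plane), |mask|=31  ⇒  voxels=61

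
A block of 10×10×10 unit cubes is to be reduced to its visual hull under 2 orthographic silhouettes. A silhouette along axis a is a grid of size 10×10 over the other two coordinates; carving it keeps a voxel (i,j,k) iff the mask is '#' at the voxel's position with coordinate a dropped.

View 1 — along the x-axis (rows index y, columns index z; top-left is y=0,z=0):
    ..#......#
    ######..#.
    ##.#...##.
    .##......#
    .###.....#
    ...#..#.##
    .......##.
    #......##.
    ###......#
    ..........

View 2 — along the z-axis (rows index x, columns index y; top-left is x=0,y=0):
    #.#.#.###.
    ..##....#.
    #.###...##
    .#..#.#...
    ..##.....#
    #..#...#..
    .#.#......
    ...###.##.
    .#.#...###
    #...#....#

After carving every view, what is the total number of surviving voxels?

full grid |V| = 1000
after view 1 [x-axis, 34 of 100 cells solid] → remaining = 340
after view 2 [z-axis, 39 of 100 cells solid] → remaining = 130

voxel count = 130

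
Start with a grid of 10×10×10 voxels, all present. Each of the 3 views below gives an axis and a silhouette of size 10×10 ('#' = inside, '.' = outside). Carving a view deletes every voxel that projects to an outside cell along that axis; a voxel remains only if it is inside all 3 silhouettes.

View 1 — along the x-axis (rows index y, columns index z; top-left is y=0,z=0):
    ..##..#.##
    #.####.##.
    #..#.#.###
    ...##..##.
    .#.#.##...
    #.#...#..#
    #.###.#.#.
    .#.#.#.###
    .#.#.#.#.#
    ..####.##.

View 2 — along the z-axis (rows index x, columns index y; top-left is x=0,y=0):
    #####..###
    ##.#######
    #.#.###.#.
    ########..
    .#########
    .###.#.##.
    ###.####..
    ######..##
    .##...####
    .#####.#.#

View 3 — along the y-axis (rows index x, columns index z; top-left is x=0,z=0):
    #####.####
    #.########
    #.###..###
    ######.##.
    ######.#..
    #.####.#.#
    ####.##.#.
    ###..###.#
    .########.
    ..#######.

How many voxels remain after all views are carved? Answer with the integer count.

full grid |V| = 1000
V1 x: intersect with YZ mask (53 set) -- 530 left
V2 z: intersect with XY mask (74 set) -- 394 left
V3 y: intersect with XZ mask (76 set) -- 310 left

310 voxels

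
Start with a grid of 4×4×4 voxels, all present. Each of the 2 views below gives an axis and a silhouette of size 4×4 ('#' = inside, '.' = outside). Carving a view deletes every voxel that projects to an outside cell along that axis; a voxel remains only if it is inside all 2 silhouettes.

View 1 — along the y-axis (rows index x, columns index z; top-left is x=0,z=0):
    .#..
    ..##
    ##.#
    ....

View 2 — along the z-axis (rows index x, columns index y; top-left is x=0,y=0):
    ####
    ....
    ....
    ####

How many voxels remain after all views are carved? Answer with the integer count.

remaining voxels: 4

start: 4×4×4 = 64 voxels
carve view 1 (along y, XZ-mask fill 6/16): 24 voxels remain
carve view 2 (along z, XY-mask fill 8/16): 4 voxels remain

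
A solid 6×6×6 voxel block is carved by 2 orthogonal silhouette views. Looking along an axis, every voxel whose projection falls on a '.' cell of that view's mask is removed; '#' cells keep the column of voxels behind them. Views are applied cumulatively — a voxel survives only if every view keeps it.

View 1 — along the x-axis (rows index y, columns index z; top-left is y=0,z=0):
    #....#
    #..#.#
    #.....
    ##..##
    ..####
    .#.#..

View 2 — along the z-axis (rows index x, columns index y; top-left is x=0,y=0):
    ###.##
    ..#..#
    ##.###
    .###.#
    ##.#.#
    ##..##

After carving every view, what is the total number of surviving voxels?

|visual hull| = 62

initial block: 6^3 = 216
step 1: project along x, AND mask (16/36) → |grid| = 96
step 2: project along z, AND mask (24/36) → |grid| = 62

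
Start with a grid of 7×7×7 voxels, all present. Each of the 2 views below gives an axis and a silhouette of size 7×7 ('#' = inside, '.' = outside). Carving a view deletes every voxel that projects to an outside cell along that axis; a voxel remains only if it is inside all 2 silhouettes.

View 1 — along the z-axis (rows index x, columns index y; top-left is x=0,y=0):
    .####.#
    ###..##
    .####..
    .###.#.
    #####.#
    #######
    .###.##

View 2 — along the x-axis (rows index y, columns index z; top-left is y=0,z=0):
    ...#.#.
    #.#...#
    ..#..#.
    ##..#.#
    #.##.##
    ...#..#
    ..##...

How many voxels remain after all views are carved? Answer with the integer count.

remaining voxels: 103

before carving: 343 voxels (7×7×7)
step 1: project along z, AND mask (36/49) → |grid| = 252
step 2: project along x, AND mask (20/49) → |grid| = 103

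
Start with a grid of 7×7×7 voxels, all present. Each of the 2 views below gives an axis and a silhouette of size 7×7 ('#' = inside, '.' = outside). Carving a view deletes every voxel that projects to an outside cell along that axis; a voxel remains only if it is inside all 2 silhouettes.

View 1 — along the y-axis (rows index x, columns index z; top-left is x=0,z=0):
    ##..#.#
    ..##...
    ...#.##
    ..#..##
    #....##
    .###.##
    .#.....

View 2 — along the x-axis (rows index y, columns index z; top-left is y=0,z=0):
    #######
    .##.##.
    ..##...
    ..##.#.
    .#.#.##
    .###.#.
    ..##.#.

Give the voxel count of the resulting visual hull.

voxel count = 86

before carving: 343 voxels (7×7×7)
V1 y: intersect with XZ mask (21 set) -- 147 left
V2 x: intersect with YZ mask (27 set) -- 86 left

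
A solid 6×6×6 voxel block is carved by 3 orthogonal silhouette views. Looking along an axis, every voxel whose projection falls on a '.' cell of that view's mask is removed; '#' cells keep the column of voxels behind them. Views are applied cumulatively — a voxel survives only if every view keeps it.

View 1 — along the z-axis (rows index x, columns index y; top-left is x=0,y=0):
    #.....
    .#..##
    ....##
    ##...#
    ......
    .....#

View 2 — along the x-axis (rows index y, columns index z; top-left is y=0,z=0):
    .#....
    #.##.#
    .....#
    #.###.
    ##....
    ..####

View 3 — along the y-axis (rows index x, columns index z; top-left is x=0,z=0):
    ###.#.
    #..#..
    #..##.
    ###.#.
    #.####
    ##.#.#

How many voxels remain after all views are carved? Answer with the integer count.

remaining voxels: 15

start: 6×6×6 = 216 voxels
V1 z: intersect with XY mask (10 set) -- 60 left
V2 x: intersect with YZ mask (16 set) -- 30 left
V3 y: intersect with XZ mask (22 set) -- 15 left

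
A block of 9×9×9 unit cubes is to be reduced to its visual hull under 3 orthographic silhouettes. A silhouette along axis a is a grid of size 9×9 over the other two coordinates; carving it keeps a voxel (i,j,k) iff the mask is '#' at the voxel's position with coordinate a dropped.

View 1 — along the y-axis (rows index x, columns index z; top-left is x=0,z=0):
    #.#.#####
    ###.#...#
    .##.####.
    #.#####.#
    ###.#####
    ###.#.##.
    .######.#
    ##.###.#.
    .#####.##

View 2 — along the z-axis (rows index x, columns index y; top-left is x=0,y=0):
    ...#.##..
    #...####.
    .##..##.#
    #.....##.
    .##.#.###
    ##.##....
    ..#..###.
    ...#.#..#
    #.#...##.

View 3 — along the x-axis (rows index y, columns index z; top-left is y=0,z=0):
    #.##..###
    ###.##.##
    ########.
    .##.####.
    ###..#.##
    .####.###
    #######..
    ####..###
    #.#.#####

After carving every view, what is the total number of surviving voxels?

188 voxels

initial block: 9^3 = 729
[1] y-view keeps 59 columns → grid now 531
[2] z-view keeps 37 columns → grid now 243
[3] x-view keeps 61 columns → grid now 188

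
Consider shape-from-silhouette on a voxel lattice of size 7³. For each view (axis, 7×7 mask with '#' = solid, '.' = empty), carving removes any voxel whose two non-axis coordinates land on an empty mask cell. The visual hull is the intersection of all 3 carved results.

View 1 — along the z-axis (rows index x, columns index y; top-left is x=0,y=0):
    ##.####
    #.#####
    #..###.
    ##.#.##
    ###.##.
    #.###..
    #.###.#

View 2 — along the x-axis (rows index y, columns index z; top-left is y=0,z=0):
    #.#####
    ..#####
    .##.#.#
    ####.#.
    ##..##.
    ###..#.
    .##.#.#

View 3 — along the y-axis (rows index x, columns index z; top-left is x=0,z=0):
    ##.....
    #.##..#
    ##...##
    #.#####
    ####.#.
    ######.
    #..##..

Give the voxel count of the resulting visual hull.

|visual hull| = 97

initial block: 7^3 = 343
[1] z-view keeps 35 columns → grid now 245
[2] x-view keeps 32 columns → grid now 163
[3] y-view keeps 30 columns → grid now 97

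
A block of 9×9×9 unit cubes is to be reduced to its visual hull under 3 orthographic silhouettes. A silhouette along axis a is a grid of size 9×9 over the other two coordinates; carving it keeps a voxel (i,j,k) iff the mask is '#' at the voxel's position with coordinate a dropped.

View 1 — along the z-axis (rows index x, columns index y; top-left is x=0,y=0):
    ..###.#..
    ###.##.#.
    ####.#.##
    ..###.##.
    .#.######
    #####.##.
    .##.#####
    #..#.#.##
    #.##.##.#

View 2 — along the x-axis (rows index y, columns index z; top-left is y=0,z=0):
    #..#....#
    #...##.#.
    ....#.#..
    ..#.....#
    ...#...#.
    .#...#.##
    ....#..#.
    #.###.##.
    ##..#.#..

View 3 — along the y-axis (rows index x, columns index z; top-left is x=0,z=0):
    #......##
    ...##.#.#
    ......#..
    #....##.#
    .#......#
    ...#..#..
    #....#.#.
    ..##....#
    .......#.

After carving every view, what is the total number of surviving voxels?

start: 9×9×9 = 729 voxels
carve view 1 (along z, XY-mask fill 54/81): 486 voxels remain
carve view 2 (along x, YZ-mask fill 29/81): 173 voxels remain
carve view 3 (along y, XZ-mask fill 23/81): 48 voxels remain

remaining voxels: 48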